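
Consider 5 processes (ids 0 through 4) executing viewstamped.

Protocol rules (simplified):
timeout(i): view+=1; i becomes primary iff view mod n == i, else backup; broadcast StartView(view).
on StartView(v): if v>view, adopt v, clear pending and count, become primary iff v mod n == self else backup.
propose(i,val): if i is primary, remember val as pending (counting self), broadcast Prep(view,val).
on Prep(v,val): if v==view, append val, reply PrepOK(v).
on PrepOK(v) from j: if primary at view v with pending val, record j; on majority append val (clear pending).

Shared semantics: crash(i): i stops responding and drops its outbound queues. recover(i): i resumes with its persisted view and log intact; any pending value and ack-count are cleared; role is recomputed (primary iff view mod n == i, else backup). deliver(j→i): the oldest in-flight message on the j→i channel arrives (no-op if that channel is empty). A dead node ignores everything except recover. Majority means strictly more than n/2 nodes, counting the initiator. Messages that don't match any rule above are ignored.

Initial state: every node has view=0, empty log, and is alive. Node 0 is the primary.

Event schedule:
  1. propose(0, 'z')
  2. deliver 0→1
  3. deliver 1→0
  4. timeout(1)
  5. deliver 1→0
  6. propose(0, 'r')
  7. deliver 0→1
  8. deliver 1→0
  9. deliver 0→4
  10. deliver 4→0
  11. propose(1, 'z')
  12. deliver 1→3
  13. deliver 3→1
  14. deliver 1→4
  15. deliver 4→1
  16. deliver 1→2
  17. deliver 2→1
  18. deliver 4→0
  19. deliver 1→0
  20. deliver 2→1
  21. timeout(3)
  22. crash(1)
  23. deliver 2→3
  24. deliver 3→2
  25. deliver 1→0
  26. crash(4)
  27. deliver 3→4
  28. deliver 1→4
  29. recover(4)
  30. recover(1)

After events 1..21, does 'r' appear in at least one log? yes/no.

no

1. propose(0,'z'):  nop
2. deliver 0→1:  <1:back v0 z>
3. deliver 1→0:  nop
4. timeout(1):  <1:prim v1 z>
5. deliver 1→0:  <0:back v1 ->
6. propose(0,'r'):  nop
7. deliver 0→1:  nop
8. deliver 1→0:  nop
9. deliver 0→4:  <4:back v0 z>
10. deliver 4→0:  nop
11. propose(1,'z'):  nop
12. deliver 1→3:  <3:back v1 ->
13. deliver 3→1:  nop
14. deliver 1→4:  <4:back v1 z>
15. deliver 4→1:  nop
16. deliver 1→2:  <2:back v1 ->
17. deliver 2→1:  nop
18. deliver 4→0:  nop
19. deliver 1→0:  <0:back v1 z>
20. deliver 2→1:  nop
21. timeout(3):  <3:back v2 ->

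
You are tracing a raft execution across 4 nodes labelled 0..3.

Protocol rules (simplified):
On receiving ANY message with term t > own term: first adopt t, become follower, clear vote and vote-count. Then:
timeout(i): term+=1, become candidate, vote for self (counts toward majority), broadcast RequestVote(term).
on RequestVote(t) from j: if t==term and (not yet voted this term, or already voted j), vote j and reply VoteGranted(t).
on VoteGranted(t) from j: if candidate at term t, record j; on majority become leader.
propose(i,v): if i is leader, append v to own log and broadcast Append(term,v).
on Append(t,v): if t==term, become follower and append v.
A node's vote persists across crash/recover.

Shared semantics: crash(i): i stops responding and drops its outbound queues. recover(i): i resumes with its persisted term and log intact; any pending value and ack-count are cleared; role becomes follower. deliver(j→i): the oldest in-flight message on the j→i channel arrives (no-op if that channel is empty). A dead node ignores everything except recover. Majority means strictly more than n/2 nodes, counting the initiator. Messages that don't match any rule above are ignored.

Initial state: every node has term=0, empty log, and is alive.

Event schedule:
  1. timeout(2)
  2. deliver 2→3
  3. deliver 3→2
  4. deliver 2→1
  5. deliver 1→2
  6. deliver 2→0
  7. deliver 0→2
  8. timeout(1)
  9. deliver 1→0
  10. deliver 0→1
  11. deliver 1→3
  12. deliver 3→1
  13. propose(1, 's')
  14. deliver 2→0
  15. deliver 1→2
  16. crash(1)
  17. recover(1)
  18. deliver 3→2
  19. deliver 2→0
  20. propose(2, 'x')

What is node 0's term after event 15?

1. timeout(2):  <2:cand t1 ->
2. deliver 2→3:  <3:foll t1 ->
3. deliver 3→2:  nop
4. deliver 2→1:  <1:foll t1 ->
5. deliver 1→2:  <2:lead t1 ->
6. deliver 2→0:  <0:foll t1 ->
7. deliver 0→2:  nop
8. timeout(1):  <1:cand t2 ->
9. deliver 1→0:  <0:foll t2 ->
10. deliver 0→1:  nop
11. deliver 1→3:  <3:foll t2 ->
12. deliver 3→1:  <1:lead t2 ->
13. propose(1,'s'):  <1:lead t2 s>
14. deliver 2→0:  nop
15. deliver 1→2:  <2:foll t2 ->

2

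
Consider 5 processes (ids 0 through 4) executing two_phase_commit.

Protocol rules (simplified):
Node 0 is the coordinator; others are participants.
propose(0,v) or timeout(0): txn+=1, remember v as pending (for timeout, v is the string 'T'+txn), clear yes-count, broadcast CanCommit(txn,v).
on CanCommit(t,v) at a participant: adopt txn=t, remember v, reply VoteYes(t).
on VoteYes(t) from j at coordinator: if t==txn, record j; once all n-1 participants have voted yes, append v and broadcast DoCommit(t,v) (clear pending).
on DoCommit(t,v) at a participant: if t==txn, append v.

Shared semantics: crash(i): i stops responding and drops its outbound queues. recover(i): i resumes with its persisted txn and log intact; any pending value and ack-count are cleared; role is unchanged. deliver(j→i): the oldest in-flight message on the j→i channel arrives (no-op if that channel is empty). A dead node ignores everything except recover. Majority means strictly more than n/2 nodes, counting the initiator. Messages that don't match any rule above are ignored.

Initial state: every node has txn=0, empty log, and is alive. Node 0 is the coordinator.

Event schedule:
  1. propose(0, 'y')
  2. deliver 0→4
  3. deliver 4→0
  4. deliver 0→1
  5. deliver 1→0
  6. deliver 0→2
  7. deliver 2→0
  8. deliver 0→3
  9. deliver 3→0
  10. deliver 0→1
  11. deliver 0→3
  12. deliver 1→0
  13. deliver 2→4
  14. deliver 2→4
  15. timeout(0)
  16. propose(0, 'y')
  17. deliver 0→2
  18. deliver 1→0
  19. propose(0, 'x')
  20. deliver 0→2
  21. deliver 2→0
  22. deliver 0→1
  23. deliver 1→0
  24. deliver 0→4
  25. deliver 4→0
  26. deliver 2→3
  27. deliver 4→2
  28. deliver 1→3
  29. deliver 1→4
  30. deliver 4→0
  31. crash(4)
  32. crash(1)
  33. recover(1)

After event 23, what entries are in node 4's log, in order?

1. propose(0,'y'):  <0:coor t1 ->
2. deliver 0→4:  <4:part t1 ->
3. deliver 4→0:  nop
4. deliver 0→1:  <1:part t1 ->
5. deliver 1→0:  nop
6. deliver 0→2:  <2:part t1 ->
7. deliver 2→0:  nop
8. deliver 0→3:  <3:part t1 ->
9. deliver 3→0:  <0:coor t1 y>
10. deliver 0→1:  <1:part t1 y>
11. deliver 0→3:  <3:part t1 y>
12. deliver 1→0:  nop
13. deliver 2→4:  nop
14. deliver 2→4:  nop
15. timeout(0):  <0:coor t2 y>
16. propose(0,'y'):  <0:coor t3 y>
17. deliver 0→2:  <2:part t1 y>
18. deliver 1→0:  nop
19. propose(0,'x'):  <0:coor t4 y>
20. deliver 0→2:  <2:part t2 y>
21. deliver 2→0:  nop
22. deliver 0→1:  <1:part t2 y>
23. deliver 1→0:  nop

empty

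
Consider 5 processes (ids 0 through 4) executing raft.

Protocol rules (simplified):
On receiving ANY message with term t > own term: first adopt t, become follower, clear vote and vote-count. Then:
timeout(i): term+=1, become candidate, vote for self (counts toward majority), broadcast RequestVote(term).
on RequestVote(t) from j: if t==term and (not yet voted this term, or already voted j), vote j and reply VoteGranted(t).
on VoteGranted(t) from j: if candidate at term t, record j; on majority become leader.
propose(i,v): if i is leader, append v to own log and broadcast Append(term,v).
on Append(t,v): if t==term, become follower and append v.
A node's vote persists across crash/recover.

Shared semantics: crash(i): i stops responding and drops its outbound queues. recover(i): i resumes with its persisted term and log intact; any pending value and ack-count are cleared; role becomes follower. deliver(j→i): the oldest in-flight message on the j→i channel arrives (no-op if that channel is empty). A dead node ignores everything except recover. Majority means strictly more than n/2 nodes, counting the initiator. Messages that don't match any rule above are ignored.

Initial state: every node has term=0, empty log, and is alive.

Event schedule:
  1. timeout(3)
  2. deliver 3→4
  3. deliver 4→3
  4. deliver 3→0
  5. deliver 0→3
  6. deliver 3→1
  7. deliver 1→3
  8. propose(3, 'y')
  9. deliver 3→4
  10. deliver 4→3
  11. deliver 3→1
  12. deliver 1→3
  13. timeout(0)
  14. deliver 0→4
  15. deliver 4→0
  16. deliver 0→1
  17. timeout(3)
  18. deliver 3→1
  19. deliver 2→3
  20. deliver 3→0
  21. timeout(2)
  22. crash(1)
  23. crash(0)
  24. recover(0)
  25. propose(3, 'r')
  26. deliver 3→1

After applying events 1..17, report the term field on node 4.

2

after 1 — timeout(3): n3:cand/t1/[-]
after 2 — deliver 3→4: n4:foll/t1/[-]
after 3 — deliver 4→3: ·
after 4 — deliver 3→0: n0:foll/t1/[-]
after 5 — deliver 0→3: n3:lead/t1/[-]
after 6 — deliver 3→1: n1:foll/t1/[-]
after 7 — deliver 1→3: ·
after 8 — propose(3,'y'): n3:lead/t1/[y]
after 9 — deliver 3→4: n4:foll/t1/[y]
after 10 — deliver 4→3: ·
after 11 — deliver 3→1: n1:foll/t1/[y]
after 12 — deliver 1→3: ·
after 13 — timeout(0): n0:cand/t2/[-]
after 14 — deliver 0→4: n4:foll/t2/[y]
after 15 — deliver 4→0: ·
after 16 — deliver 0→1: n1:foll/t2/[y]
after 17 — timeout(3): n3:cand/t2/[y]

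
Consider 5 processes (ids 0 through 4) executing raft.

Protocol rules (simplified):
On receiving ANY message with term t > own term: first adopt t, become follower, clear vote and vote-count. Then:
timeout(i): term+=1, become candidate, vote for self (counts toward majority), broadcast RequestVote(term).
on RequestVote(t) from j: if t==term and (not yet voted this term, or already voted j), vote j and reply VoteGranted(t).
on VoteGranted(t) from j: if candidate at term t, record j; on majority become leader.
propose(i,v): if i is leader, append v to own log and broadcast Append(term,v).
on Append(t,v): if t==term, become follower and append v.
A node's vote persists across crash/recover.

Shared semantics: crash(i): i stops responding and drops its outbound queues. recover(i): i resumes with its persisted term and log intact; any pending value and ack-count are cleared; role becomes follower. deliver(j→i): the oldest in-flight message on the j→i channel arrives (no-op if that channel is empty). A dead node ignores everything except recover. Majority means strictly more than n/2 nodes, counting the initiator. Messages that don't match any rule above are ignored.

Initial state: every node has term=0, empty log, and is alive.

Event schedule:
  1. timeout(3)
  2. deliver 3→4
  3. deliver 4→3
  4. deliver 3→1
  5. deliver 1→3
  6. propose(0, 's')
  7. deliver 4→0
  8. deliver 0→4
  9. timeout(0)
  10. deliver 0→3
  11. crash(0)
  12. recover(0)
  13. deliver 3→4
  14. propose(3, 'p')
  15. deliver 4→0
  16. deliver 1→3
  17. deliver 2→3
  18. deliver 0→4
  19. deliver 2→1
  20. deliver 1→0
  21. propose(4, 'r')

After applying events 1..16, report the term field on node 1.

1. timeout(3):  <3:cand t1 ->
2. deliver 3→4:  <4:foll t1 ->
3. deliver 4→3:  nop
4. deliver 3→1:  <1:foll t1 ->
5. deliver 1→3:  <3:lead t1 ->
6. propose(0,'s'):  nop
7. deliver 4→0:  nop
8. deliver 0→4:  nop
9. timeout(0):  <0:cand t1 ->
10. deliver 0→3:  nop
11. crash(0):  <0:✗cand t1 ->
12. recover(0):  <0:foll t1 ->
13. deliver 3→4:  nop
14. propose(3,'p'):  <3:lead t1 p>
15. deliver 4→0:  nop
16. deliver 1→3:  nop

1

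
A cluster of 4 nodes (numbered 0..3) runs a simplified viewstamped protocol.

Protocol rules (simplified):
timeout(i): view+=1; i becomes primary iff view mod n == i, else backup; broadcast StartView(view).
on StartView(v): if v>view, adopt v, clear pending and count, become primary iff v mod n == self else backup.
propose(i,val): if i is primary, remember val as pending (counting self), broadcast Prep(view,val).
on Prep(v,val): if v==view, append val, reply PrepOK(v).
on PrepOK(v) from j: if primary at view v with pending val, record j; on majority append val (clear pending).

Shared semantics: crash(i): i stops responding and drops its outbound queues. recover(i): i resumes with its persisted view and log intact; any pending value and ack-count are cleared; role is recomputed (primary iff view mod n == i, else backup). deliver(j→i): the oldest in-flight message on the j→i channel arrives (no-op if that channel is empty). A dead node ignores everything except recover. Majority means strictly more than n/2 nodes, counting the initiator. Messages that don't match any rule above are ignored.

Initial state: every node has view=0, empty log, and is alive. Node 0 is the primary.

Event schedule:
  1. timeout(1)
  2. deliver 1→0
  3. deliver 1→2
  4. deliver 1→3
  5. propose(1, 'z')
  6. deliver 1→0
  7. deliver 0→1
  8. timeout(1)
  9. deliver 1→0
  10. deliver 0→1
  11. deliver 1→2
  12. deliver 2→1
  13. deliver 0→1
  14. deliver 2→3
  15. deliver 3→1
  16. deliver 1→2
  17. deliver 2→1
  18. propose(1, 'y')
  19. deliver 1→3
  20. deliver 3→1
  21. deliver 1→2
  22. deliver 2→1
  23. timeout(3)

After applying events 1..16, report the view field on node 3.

1

e1 timeout(1): 1[prim,v=1,-]
e2 deliver 1→0: 0[back,v=1,-]
e3 deliver 1→2: 2[back,v=1,-]
e4 deliver 1→3: 3[back,v=1,-]
e5 propose(1,'z'): ·
e6 deliver 1→0: 0[back,v=1,z]
e7 deliver 0→1: ·
e8 timeout(1): 1[back,v=2,-]
e9 deliver 1→0: 0[back,v=2,z]
e10 deliver 0→1: ·
e11 deliver 1→2: 2[back,v=1,z]
e12 deliver 2→1: ·
e13 deliver 0→1: ·
e14 deliver 2→3: ·
e15 deliver 3→1: ·
e16 deliver 1→2: 2[prim,v=2,z]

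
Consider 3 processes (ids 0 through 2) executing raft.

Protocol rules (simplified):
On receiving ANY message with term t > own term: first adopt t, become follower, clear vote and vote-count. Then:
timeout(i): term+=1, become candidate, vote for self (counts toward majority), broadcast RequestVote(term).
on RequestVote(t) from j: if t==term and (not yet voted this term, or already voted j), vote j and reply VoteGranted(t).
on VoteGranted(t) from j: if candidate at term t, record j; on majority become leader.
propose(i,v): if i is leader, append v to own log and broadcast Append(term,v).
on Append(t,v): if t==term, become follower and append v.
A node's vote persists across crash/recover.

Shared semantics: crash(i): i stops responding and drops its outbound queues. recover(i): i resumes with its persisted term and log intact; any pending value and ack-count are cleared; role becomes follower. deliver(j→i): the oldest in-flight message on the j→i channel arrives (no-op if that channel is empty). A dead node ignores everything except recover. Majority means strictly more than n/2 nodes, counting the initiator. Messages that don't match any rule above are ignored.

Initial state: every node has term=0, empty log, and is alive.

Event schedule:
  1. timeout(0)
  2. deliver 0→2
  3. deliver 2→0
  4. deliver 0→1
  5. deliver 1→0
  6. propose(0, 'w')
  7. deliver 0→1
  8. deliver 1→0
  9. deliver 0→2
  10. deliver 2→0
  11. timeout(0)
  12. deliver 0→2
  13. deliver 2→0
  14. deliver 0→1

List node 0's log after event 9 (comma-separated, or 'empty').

e1 timeout(0): 0[cand,t=1,-]
e2 deliver 0→2: 2[foll,t=1,-]
e3 deliver 2→0: 0[lead,t=1,-]
e4 deliver 0→1: 1[foll,t=1,-]
e5 deliver 1→0: ·
e6 propose(0,'w'): 0[lead,t=1,w]
e7 deliver 0→1: 1[foll,t=1,w]
e8 deliver 1→0: ·
e9 deliver 0→2: 2[foll,t=1,w]

w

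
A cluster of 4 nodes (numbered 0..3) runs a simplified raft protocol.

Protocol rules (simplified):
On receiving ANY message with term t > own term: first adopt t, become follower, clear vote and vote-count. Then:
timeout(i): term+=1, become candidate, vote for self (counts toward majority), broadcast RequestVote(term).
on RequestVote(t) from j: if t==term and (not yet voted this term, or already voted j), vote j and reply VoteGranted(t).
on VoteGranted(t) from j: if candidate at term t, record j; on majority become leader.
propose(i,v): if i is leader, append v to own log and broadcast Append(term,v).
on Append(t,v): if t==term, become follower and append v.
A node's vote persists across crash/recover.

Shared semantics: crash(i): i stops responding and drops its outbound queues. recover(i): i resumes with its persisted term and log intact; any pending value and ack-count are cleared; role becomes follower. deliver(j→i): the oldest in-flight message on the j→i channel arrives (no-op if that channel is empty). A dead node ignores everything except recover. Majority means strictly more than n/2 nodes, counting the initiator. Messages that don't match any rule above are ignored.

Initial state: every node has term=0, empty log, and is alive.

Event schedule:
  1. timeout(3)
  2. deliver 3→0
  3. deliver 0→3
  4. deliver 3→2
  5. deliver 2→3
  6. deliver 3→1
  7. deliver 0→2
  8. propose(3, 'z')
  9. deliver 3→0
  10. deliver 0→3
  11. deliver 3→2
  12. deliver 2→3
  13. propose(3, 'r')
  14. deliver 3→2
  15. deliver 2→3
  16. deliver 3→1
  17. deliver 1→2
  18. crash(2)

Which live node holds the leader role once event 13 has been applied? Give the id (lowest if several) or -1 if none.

3

[1] timeout(3) → N3(cand t1 [-])
[2] deliver 3→0 → N0(foll t1 [-])
[3] deliver 0→3 → ∅
[4] deliver 3→2 → N2(foll t1 [-])
[5] deliver 2→3 → N3(lead t1 [-])
[6] deliver 3→1 → N1(foll t1 [-])
[7] deliver 0→2 → ∅
[8] propose(3,'z') → N3(lead t1 [z])
[9] deliver 3→0 → N0(foll t1 [z])
[10] deliver 0→3 → ∅
[11] deliver 3→2 → N2(foll t1 [z])
[12] deliver 2→3 → ∅
[13] propose(3,'r') → N3(lead t1 [z,r])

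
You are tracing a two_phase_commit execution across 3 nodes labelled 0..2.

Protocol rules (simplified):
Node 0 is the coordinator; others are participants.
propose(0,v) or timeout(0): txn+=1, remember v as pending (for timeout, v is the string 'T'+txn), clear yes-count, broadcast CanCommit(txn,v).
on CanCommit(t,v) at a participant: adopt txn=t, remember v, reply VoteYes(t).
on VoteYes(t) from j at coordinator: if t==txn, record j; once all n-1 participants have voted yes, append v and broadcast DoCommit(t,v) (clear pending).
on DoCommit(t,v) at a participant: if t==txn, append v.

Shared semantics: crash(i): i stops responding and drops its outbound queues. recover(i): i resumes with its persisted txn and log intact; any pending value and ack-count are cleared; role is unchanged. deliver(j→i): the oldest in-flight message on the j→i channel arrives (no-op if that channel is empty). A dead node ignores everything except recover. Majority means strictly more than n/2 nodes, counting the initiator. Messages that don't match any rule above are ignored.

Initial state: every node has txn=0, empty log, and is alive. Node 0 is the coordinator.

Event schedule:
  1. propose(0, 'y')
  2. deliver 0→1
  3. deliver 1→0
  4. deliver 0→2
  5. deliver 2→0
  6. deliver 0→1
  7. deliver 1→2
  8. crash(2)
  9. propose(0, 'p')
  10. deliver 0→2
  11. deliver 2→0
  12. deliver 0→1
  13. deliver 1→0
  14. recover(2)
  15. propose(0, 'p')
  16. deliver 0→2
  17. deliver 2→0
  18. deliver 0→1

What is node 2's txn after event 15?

e1 propose(0,'y'): 0[coor,t=1,-]
e2 deliver 0→1: 1[part,t=1,-]
e3 deliver 1→0: ·
e4 deliver 0→2: 2[part,t=1,-]
e5 deliver 2→0: 0[coor,t=1,y]
e6 deliver 0→1: 1[part,t=1,y]
e7 deliver 1→2: ·
e8 crash(2): 2[✗part,t=1,-]
e9 propose(0,'p'): 0[coor,t=2,y]
e10 deliver 0→2: ·
e11 deliver 2→0: ·
e12 deliver 0→1: 1[part,t=2,y]
e13 deliver 1→0: ·
e14 recover(2): 2[part,t=1,-]
e15 propose(0,'p'): 0[coor,t=3,y]

1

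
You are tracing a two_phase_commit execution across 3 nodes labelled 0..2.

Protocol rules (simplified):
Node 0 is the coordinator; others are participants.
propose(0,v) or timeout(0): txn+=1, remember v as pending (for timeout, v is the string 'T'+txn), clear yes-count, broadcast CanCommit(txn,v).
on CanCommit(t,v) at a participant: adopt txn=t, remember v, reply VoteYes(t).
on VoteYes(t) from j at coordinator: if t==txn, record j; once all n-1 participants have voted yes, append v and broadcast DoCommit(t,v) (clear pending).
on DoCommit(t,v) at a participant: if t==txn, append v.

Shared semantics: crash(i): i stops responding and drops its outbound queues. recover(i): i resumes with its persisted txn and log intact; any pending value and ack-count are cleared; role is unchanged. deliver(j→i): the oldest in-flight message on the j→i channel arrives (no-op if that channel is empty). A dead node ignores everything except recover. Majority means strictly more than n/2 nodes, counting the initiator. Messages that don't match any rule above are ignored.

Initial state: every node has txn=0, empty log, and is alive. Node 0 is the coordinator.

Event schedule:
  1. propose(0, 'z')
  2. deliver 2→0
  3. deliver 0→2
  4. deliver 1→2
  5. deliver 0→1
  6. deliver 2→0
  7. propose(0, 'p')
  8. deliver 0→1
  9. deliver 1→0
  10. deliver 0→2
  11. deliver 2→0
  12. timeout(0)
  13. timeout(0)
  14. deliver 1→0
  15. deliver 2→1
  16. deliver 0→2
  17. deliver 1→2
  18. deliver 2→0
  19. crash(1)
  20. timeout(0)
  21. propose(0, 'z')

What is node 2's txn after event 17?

1. propose(0,'z'):  <0:coor t1 ->
2. deliver 2→0:  nop
3. deliver 0→2:  <2:part t1 ->
4. deliver 1→2:  nop
5. deliver 0→1:  <1:part t1 ->
6. deliver 2→0:  nop
7. propose(0,'p'):  <0:coor t2 ->
8. deliver 0→1:  <1:part t2 ->
9. deliver 1→0:  nop
10. deliver 0→2:  <2:part t2 ->
11. deliver 2→0:  nop
12. timeout(0):  <0:coor t3 ->
13. timeout(0):  <0:coor t4 ->
14. deliver 1→0:  nop
15. deliver 2→1:  nop
16. deliver 0→2:  <2:part t3 ->
17. deliver 1→2:  nop

3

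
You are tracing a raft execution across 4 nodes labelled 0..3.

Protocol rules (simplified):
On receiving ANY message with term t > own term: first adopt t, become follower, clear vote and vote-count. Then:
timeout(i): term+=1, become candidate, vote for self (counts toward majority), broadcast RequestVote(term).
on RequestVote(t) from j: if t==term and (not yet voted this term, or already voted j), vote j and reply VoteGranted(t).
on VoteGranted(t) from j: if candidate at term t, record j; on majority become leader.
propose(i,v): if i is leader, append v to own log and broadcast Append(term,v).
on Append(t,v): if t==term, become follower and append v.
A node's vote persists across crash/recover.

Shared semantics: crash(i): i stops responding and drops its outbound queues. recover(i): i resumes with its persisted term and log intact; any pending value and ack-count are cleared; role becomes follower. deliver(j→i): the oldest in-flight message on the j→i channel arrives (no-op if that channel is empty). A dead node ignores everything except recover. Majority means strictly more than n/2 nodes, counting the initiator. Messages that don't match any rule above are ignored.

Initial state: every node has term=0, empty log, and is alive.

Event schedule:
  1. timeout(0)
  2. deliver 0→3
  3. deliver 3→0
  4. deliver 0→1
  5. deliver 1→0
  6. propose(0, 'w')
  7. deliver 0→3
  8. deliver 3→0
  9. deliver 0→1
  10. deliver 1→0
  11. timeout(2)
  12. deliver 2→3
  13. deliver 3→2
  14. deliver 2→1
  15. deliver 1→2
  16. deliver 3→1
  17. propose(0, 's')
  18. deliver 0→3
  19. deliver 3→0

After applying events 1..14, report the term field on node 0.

after 1 — timeout(0): n0:cand/t1/[-]
after 2 — deliver 0→3: n3:foll/t1/[-]
after 3 — deliver 3→0: ·
after 4 — deliver 0→1: n1:foll/t1/[-]
after 5 — deliver 1→0: n0:lead/t1/[-]
after 6 — propose(0,'w'): n0:lead/t1/[w]
after 7 — deliver 0→3: n3:foll/t1/[w]
after 8 — deliver 3→0: ·
after 9 — deliver 0→1: n1:foll/t1/[w]
after 10 — deliver 1→0: ·
after 11 — timeout(2): n2:cand/t1/[-]
after 12 — deliver 2→3: ·
after 13 — deliver 3→2: ·
after 14 — deliver 2→1: ·

1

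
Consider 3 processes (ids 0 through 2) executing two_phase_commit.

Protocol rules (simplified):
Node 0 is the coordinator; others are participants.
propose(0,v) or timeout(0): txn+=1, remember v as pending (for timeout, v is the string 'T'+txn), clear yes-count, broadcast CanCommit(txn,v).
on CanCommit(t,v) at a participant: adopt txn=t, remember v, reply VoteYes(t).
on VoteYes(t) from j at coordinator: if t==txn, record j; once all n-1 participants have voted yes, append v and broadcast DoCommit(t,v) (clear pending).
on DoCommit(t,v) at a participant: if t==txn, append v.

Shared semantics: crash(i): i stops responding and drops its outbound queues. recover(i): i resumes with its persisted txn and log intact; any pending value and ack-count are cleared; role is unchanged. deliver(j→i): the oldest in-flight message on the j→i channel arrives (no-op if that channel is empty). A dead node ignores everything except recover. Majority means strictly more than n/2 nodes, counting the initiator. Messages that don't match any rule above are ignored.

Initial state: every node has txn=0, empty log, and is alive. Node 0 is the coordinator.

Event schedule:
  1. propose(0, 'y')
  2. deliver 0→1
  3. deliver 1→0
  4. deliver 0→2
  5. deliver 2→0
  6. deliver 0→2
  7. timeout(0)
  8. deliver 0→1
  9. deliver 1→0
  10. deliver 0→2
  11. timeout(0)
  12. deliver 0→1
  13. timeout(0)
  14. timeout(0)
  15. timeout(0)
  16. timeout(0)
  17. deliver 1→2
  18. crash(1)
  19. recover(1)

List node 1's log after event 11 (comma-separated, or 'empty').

step 1 propose(0,'y'): 0={coor,t=1,log=-}
step 2 deliver 0→1: 1={part,t=1,log=-}
step 3 deliver 1→0: —
step 4 deliver 0→2: 2={part,t=1,log=-}
step 5 deliver 2→0: 0={coor,t=1,log=y}
step 6 deliver 0→2: 2={part,t=1,log=y}
step 7 timeout(0): 0={coor,t=2,log=y}
step 8 deliver 0→1: 1={part,t=1,log=y}
step 9 deliver 1→0: —
step 10 deliver 0→2: 2={part,t=2,log=y}
step 11 timeout(0): 0={coor,t=3,log=y}

y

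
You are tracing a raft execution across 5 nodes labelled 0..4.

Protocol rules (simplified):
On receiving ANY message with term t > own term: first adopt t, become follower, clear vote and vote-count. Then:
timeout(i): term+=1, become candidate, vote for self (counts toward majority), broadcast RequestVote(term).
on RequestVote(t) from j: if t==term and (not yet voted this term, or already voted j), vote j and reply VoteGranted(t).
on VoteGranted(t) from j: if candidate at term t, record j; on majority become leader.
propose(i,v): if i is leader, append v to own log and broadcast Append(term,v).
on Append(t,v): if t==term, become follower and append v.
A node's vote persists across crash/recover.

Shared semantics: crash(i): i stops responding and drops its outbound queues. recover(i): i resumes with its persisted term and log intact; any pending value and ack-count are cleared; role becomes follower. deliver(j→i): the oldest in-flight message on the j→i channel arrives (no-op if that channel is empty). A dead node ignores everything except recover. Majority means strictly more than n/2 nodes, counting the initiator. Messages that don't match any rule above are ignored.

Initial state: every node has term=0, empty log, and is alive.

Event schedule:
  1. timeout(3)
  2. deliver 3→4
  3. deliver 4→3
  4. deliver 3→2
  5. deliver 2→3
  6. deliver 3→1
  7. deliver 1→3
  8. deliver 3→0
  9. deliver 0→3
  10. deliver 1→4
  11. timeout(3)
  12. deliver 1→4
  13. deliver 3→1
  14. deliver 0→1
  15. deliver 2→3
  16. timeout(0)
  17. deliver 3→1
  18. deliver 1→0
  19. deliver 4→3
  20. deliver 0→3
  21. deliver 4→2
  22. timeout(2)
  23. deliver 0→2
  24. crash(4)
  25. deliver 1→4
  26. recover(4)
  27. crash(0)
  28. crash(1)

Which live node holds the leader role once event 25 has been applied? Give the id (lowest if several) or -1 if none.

e1 timeout(3): 3[cand,t=1,-]
e2 deliver 3→4: 4[foll,t=1,-]
e3 deliver 4→3: ·
e4 deliver 3→2: 2[foll,t=1,-]
e5 deliver 2→3: 3[lead,t=1,-]
e6 deliver 3→1: 1[foll,t=1,-]
e7 deliver 1→3: ·
e8 deliver 3→0: 0[foll,t=1,-]
e9 deliver 0→3: ·
e10 deliver 1→4: ·
e11 timeout(3): 3[cand,t=2,-]
e12 deliver 1→4: ·
e13 deliver 3→1: 1[foll,t=2,-]
e14 deliver 0→1: ·
e15 deliver 2→3: ·
e16 timeout(0): 0[cand,t=2,-]
e17 deliver 3→1: ·
e18 deliver 1→0: ·
e19 deliver 4→3: ·
e20 deliver 0→3: ·
e21 deliver 4→2: ·
e22 timeout(2): 2[cand,t=2,-]
e23 deliver 0→2: ·
e24 crash(4): 4[✗foll,t=1,-]
e25 deliver 1→4: ·

-1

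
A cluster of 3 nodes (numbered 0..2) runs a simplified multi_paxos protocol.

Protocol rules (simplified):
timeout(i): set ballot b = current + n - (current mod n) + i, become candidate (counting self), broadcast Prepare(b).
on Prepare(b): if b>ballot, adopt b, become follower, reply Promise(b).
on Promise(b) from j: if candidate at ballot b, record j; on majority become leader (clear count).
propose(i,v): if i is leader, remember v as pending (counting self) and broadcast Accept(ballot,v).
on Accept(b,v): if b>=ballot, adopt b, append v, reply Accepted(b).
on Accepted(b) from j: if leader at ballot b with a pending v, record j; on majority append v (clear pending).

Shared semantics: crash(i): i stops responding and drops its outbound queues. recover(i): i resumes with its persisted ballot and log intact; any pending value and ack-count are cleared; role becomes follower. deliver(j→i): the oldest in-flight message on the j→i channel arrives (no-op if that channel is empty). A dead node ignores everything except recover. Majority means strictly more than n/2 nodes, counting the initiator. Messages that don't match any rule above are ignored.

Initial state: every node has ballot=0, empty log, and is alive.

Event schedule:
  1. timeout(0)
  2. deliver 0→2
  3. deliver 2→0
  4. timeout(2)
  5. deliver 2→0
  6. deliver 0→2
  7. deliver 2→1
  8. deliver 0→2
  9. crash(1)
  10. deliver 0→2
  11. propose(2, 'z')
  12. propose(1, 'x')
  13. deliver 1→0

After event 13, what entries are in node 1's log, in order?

empty

e1 timeout(0): 0[cand,b=3,-]
e2 deliver 0→2: 2[foll,b=3,-]
e3 deliver 2→0: 0[lead,b=3,-]
e4 timeout(2): 2[cand,b=8,-]
e5 deliver 2→0: 0[foll,b=8,-]
e6 deliver 0→2: 2[lead,b=8,-]
e7 deliver 2→1: 1[foll,b=8,-]
e8 deliver 0→2: ·
e9 crash(1): 1[✗foll,b=8,-]
e10 deliver 0→2: ·
e11 propose(2,'z'): ·
e12 propose(1,'x'): ·
e13 deliver 1→0: ·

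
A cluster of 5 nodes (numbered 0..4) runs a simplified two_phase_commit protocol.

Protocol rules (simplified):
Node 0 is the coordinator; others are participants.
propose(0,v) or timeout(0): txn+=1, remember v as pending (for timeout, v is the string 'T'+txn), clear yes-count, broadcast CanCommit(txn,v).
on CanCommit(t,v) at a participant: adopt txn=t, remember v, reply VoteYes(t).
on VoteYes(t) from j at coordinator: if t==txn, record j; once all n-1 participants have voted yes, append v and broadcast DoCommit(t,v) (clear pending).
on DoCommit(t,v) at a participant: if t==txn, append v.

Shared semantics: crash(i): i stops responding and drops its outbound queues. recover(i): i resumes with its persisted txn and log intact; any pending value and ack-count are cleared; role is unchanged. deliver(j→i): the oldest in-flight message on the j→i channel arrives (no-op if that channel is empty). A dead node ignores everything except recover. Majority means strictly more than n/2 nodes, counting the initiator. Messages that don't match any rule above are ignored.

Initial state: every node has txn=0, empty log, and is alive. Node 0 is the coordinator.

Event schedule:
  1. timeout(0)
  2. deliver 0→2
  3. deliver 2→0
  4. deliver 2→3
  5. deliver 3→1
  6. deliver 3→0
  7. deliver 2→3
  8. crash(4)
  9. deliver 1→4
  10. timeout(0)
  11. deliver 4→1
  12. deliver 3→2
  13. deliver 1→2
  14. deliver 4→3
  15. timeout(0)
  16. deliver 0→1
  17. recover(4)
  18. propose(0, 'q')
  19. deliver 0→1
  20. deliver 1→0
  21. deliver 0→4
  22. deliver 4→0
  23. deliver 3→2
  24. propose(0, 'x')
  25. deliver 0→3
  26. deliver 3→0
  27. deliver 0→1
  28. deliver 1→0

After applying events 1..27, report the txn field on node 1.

3

e1 timeout(0): 0[coor,t=1,-]
e2 deliver 0→2: 2[part,t=1,-]
e3 deliver 2→0: ·
e4 deliver 2→3: ·
e5 deliver 3→1: ·
e6 deliver 3→0: ·
e7 deliver 2→3: ·
e8 crash(4): 4[✗part,t=0,-]
e9 deliver 1→4: ·
e10 timeout(0): 0[coor,t=2,-]
e11 deliver 4→1: ·
e12 deliver 3→2: ·
e13 deliver 1→2: ·
e14 deliver 4→3: ·
e15 timeout(0): 0[coor,t=3,-]
e16 deliver 0→1: 1[part,t=1,-]
e17 recover(4): 4[part,t=0,-]
e18 propose(0,'q'): 0[coor,t=4,-]
e19 deliver 0→1: 1[part,t=2,-]
e20 deliver 1→0: ·
e21 deliver 0→4: 4[part,t=1,-]
e22 deliver 4→0: ·
e23 deliver 3→2: ·
e24 propose(0,'x'): 0[coor,t=5,-]
e25 deliver 0→3: 3[part,t=1,-]
e26 deliver 3→0: ·
e27 deliver 0→1: 1[part,t=3,-]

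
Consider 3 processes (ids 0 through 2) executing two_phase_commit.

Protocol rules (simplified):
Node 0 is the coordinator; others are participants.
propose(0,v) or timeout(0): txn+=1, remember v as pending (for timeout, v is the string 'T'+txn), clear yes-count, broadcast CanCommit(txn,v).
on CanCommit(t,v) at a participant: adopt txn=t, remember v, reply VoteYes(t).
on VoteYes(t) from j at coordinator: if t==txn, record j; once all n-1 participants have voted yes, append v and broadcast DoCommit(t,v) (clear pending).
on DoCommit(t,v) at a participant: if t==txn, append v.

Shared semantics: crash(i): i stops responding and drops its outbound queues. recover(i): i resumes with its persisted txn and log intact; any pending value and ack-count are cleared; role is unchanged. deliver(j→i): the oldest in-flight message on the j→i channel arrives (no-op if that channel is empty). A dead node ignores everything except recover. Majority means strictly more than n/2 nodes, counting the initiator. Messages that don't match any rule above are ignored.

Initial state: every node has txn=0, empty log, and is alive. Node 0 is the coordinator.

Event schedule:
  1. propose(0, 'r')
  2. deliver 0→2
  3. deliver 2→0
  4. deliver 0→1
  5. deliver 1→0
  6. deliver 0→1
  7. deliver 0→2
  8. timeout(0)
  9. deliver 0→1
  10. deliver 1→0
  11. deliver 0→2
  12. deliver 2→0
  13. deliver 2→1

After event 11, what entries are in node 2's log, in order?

step 1 propose(0,'r'): 0={coor,t=1,log=-}
step 2 deliver 0→2: 2={part,t=1,log=-}
step 3 deliver 2→0: —
step 4 deliver 0→1: 1={part,t=1,log=-}
step 5 deliver 1→0: 0={coor,t=1,log=r}
step 6 deliver 0→1: 1={part,t=1,log=r}
step 7 deliver 0→2: 2={part,t=1,log=r}
step 8 timeout(0): 0={coor,t=2,log=r}
step 9 deliver 0→1: 1={part,t=2,log=r}
step 10 deliver 1→0: —
step 11 deliver 0→2: 2={part,t=2,log=r}

r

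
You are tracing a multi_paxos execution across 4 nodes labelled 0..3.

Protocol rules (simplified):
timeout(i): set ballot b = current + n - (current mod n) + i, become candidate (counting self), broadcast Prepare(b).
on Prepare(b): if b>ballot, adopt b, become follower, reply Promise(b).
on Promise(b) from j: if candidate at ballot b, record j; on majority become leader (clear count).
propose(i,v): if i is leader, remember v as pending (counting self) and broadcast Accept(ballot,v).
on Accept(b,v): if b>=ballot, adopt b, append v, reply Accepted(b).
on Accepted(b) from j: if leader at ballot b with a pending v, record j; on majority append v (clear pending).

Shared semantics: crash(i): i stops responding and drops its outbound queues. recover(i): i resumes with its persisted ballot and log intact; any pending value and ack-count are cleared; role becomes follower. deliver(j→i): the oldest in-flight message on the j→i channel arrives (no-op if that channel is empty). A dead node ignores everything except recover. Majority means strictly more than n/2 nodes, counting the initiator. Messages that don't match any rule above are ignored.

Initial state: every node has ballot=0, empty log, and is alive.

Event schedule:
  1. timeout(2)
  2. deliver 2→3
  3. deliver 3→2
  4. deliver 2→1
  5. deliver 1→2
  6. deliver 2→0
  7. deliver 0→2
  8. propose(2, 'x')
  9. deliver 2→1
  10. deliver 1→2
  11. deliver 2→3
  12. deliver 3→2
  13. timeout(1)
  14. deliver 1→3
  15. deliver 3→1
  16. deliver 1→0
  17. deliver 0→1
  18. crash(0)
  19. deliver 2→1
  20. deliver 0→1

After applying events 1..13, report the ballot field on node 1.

9

[1] timeout(2) → N2(cand b6 [-])
[2] deliver 2→3 → N3(foll b6 [-])
[3] deliver 3→2 → ∅
[4] deliver 2→1 → N1(foll b6 [-])
[5] deliver 1→2 → N2(lead b6 [-])
[6] deliver 2→0 → N0(foll b6 [-])
[7] deliver 0→2 → ∅
[8] propose(2,'x') → ∅
[9] deliver 2→1 → N1(foll b6 [x])
[10] deliver 1→2 → ∅
[11] deliver 2→3 → N3(foll b6 [x])
[12] deliver 3→2 → N2(lead b6 [x])
[13] timeout(1) → N1(cand b9 [x])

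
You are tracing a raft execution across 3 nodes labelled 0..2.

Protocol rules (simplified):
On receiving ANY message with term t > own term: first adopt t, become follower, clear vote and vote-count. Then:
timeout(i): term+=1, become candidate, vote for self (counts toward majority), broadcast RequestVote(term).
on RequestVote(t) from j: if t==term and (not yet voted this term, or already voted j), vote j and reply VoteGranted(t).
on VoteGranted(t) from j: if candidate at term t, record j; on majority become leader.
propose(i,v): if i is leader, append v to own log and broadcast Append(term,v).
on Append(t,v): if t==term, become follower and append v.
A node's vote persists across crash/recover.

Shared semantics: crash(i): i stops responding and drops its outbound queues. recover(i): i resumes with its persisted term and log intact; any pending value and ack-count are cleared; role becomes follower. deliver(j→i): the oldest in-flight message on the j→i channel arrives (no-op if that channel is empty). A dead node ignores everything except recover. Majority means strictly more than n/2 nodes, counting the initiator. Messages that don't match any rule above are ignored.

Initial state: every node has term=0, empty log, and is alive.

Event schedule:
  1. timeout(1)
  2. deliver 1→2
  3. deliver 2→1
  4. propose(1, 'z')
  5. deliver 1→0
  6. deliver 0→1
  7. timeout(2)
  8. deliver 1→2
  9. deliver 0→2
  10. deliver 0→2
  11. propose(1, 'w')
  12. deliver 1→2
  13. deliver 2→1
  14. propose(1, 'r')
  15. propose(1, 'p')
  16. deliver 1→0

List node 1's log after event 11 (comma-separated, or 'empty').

1. timeout(1):  <1:cand t1 ->
2. deliver 1→2:  <2:foll t1 ->
3. deliver 2→1:  <1:lead t1 ->
4. propose(1,'z'):  <1:lead t1 z>
5. deliver 1→0:  <0:foll t1 ->
6. deliver 0→1:  nop
7. timeout(2):  <2:cand t2 ->
8. deliver 1→2:  nop
9. deliver 0→2:  nop
10. deliver 0→2:  nop
11. propose(1,'w'):  <1:lead t1 z,w>

z,w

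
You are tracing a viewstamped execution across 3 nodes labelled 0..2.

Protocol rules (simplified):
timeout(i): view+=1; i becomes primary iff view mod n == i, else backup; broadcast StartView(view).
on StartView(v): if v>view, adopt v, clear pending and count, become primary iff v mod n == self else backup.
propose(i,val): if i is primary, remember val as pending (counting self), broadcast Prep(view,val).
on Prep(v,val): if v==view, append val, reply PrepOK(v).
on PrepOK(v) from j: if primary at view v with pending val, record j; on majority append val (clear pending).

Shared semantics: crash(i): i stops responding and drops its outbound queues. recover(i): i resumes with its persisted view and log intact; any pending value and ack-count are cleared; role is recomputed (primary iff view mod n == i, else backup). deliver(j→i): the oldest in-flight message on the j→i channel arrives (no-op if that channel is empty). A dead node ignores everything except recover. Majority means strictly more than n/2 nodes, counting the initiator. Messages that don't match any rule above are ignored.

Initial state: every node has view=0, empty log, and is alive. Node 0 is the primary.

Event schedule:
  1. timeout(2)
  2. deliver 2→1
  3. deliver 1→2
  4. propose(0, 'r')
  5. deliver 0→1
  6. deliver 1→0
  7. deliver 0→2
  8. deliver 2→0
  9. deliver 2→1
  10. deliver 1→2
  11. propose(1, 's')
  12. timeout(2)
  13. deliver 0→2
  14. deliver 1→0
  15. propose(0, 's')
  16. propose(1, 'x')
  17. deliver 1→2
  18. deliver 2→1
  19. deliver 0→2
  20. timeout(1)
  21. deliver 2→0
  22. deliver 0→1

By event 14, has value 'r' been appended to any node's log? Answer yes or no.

no

step 1 timeout(2): 2={back,v=1,log=-}
step 2 deliver 2→1: 1={prim,v=1,log=-}
step 3 deliver 1→2: —
step 4 propose(0,'r'): —
step 5 deliver 0→1: —
step 6 deliver 1→0: —
step 7 deliver 0→2: —
step 8 deliver 2→0: 0={back,v=1,log=-}
step 9 deliver 2→1: —
step 10 deliver 1→2: —
step 11 propose(1,'s'): —
step 12 timeout(2): 2={prim,v=2,log=-}
step 13 deliver 0→2: —
step 14 deliver 1→0: 0={back,v=1,log=s}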